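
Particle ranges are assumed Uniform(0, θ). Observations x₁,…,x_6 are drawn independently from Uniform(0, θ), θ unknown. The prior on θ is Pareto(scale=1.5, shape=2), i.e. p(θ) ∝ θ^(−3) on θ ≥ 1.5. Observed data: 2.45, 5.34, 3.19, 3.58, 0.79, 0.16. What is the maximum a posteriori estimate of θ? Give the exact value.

The Uniform(0, θ) likelihood is θ^(−n) for θ ≥ max(xᵢ), zero otherwise. Here max(xᵢ) = 5.34.
Posterior ∝ θ^(−3) · θ^(−6) = θ^(−9) on θ ≥ max(1.5, 5.34) = 5.34.
This density is strictly decreasing in θ, so the posterior mode lies at the lower boundary of the support.

θ̂_MAP = 5.34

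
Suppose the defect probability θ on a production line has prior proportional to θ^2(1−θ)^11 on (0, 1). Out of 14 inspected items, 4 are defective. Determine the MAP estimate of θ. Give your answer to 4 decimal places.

θ̂_MAP = 0.2222

The prior density ∝ θ^2(1−θ)^11 is the kernel of Beta(3, 12).
Data: 4 successes in 14 trials. The binomial likelihood contributes θ^4(1−θ)^10, so the posterior is Beta(3+4, 12+10) = Beta(7, 22).
For Beta(a, b) with a, b > 1 the mode is (a−1)/(a+b−2) = 6/27 ≈ 0.2222.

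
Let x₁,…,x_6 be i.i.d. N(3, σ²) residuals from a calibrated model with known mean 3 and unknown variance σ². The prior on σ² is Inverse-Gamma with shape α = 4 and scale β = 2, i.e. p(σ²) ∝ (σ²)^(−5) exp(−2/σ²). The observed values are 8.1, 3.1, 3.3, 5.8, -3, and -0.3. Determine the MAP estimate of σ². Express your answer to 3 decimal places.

σ̂²_MAP = 5.303

Sum of squared deviations about the known mean: SS = (8.1−3)² + (3.1−3)² + (3.3−3)² + (5.8−3)² + (-3−3)² + (-0.3−3)² = 80.84.
The Normal likelihood contributes (σ²)^(−n/2) exp(−SS/(2σ²)), so the posterior is Inverse-Gamma(α + n/2, β + SS/2) = Inverse-Gamma(7, 42.42).
The mode of Inverse-Gamma(a, b) is b/(a+1) = 42.42/8 ≈ 5.303.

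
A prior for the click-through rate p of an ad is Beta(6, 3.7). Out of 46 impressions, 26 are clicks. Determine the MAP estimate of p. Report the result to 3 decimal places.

p̂_MAP = 0.577

Prior: Beta(6, 3.7).
Data: 26 successes in 46 trials. The binomial likelihood contributes p^26(1−p)^20, so the posterior is Beta(6+26, 3.7+20) = Beta(32, 23.7).
For Beta(a, b) with a, b > 1 the mode is (a−1)/(a+b−2) = 31/53.7 ≈ 0.577.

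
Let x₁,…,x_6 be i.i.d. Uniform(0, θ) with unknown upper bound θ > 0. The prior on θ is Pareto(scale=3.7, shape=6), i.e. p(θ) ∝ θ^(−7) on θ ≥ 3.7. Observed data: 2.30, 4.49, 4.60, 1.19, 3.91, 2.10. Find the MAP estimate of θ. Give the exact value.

The Uniform(0, θ) likelihood is θ^(−n) for θ ≥ max(xᵢ), zero otherwise. Here max(xᵢ) = 4.60.
Posterior ∝ θ^(−7) · θ^(−6) = θ^(−13) on θ ≥ max(3.7, 4.60) = 4.60.
This density is strictly decreasing in θ, so the posterior mode lies at the lower boundary of the support.

θ̂_MAP = 4.60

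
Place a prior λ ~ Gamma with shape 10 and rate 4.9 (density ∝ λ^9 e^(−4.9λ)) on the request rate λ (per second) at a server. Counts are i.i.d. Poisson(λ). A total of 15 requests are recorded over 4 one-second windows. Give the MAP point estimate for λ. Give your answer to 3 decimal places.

λ̂_MAP = 2.697

Σxᵢ = 15, n = 4.
Posterior ∝ λ^9e^(−4.9λ) · λ^15e^(−4λ) = λ^24e^(−8.9λ), i.e. Gamma(shape=25, rate=8.9).
The mode of a Gamma(a, b) with a ≥ 1 (shape–rate) is (a−1)/b = 24/8.9 ≈ 2.697.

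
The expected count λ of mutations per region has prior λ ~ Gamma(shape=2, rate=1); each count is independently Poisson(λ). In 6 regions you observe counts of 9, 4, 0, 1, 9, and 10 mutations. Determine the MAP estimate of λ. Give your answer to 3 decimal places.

Σxᵢ = 9+4+0+1+9+10 = 33, with n = 6.
Posterior ∝ λe^(−1λ) · λ^33e^(−6λ) = λ^34e^(−7λ), i.e. Gamma(shape=35, rate=7).
The mode of a Gamma(a, b) with a ≥ 1 (shape–rate) is (a−1)/b = 34/7 ≈ 4.857.

λ̂_MAP = 4.857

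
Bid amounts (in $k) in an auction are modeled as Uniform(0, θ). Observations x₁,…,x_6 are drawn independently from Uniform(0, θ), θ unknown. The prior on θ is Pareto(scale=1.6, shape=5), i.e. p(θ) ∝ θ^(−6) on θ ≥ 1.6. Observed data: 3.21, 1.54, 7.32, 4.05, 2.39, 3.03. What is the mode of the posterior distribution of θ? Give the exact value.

θ̂_MAP = 7.32

The Uniform(0, θ) likelihood is θ^(−n) for θ ≥ max(xᵢ), zero otherwise. Here max(xᵢ) = 7.32.
Posterior ∝ θ^(−6) · θ^(−6) = θ^(−12) on θ ≥ max(1.6, 7.32) = 7.32.
This density is strictly decreasing in θ, so the posterior mode lies at the lower boundary of the support.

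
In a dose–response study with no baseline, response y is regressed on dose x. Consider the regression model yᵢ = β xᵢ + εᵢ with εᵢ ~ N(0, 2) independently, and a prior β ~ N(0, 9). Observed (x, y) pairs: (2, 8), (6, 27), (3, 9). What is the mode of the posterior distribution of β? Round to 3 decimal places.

log p(β | y) = −Σ(yᵢ − βxᵢ)²/(2·2) − β²/(2·9) + const.
Setting the derivative to zero: Σxᵢ(yᵢ − βxᵢ)/2 − β/9 = 0, so β = Σxᵢyᵢ / (Σxᵢ² + σ²/τ²).
Σxᵢyᵢ = 2·8 + 6·27 + 3·9 = 205; Σxᵢ² = 49; σ²/τ² = 2/9.
β̂_MAP = 205 / (49 + 2/9) = 205/(443/9) = 1845/443 ≈ 4.165.

β̂_MAP = 4.165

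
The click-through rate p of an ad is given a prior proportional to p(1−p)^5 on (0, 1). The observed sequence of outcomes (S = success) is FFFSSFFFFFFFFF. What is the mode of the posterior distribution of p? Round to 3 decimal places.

p̂_MAP = 0.150

The prior density ∝ p(1−p)^5 is the kernel of Beta(2, 6).
Data: 2 successes in 14 trials (from the sequence). The binomial likelihood contributes p^2(1−p)^12, so the posterior is Beta(2+2, 6+12) = Beta(4, 18).
For Beta(a, b) with a, b > 1 the mode is (a−1)/(a+b−2) = 3/20 ≈ 0.150.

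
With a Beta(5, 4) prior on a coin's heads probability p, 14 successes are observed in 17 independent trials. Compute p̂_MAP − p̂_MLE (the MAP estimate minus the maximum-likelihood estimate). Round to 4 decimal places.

MAP − MLE = -0.0735

Posterior is Beta(19, 7); MAP = (19−1)/(26−2) = 18/24 ≈ 0.75000.
MLE ignores the prior: p̂_MLE = k/n = 14/17 ≈ 0.82353.
Difference = 18/24 − 14/17 = -5/68 ≈ -0.0735.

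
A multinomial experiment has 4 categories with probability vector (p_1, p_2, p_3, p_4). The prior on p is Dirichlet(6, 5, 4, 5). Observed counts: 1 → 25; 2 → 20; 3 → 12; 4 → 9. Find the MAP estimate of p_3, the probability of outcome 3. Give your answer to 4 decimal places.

MAP estimate: 0.1829

The posterior is Dirichlet(αᵢ + nᵢ) = Dirichlet(31, 25, 16, 14).
For a Dirichlet(a₁,…,a_K) with all aᵢ > 1, the mode has j-th component (aⱼ − 1)/(Σaᵢ − K).
Here Σaᵢ = 86 and K = 4, so p_3 = (16 − 1)/(86 − 4) = 15/82 ≈ 0.1829.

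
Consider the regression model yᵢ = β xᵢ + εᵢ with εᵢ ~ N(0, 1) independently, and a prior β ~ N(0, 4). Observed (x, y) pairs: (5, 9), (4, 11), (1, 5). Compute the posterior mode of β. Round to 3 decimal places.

log p(β | y) = −Σ(yᵢ − βxᵢ)²/(2·1) − β²/(2·4) + const.
Setting the derivative to zero: Σxᵢ(yᵢ − βxᵢ)/1 − β/4 = 0, so β = Σxᵢyᵢ / (Σxᵢ² + σ²/τ²).
Σxᵢyᵢ = 5·9 + 4·11 + 1·5 = 94; Σxᵢ² = 42; σ²/τ² = 0.25.
β̂_MAP = 94 / (42 + 0.25) = 94/42.25 ≈ 2.225.

β̂_MAP = 2.225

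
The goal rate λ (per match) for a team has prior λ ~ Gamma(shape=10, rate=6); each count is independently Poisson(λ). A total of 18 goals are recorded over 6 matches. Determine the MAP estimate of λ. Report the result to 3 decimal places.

λ̂_MAP = 2.250

Σxᵢ = 18, n = 6.
Posterior ∝ λ^9e^(−6λ) · λ^18e^(−6λ) = λ^27e^(−12λ), i.e. Gamma(shape=28, rate=12).
The mode of a Gamma(a, b) with a ≥ 1 (shape–rate) is (a−1)/b = 27/12 ≈ 2.250.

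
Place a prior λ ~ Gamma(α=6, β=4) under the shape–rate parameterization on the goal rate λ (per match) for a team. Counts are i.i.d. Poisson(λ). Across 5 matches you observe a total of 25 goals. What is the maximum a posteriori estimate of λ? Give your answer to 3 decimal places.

Σxᵢ = 25, n = 5.
Posterior ∝ λ^5e^(−4λ) · λ^25e^(−5λ) = λ^30e^(−9λ), i.e. Gamma(shape=31, rate=9).
The mode of a Gamma(a, b) with a ≥ 1 (shape–rate) is (a−1)/b = 30/9 ≈ 3.333.

λ̂_MAP = 3.333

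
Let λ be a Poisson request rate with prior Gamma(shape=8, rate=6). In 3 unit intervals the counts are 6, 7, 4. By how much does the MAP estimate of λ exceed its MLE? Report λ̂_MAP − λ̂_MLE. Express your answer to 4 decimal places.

Σxᵢ = 17. Posterior is Gamma(25, 9); MAP = (25−1)/9 = 24/9 ≈ 2.66667.
MLE = x̄ = 17/3 ≈ 5.66667.
Difference = 24/9 − 17/3 = -3 ≈ -3.0000.

MAP − MLE = -3.0000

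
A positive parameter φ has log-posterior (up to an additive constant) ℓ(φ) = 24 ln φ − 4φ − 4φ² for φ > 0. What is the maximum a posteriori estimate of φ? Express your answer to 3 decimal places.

ℓ'(φ) = 24/φ − 4 − 8φ. Setting this to zero and multiplying by φ: 8φ² + 4φ − 24 = 0.
φ = (−4 + √(4² + 4·8·24)) / (2·8) = (−4 + √784) / 16 = (−4 + 28)/16 = 3/2.
ℓ''(φ) = −24/φ² − 8 < 0, confirming a maximum.

φ̂_MAP = 1.500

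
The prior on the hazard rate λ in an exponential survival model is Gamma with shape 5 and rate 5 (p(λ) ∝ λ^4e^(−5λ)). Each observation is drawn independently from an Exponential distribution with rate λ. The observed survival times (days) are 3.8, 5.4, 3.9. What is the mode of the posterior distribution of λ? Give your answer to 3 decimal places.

λ̂_MAP = 0.387

The Exponential(rate=λ) likelihood is ∝ λ^n e^(−λΣtᵢ). Here n = 3 and Σtᵢ = 3.8 + 5.4 + 3.9 = 13.1.
Posterior ∝ λ^4e^(−5λ) · λ^3e^(−13.1λ) = λ^7e^(−18.1λ), i.e. Gamma(8, 18.1).
Mode = (a−1)/b = 7/18.1 ≈ 0.387.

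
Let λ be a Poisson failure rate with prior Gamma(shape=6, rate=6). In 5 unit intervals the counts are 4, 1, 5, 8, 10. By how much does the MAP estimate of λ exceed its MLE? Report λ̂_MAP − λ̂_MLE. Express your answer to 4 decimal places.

MAP − MLE = -2.6000

Σxᵢ = 28. Posterior is Gamma(34, 11); MAP = (34−1)/11 = 33/11 ≈ 3.00000.
MLE = x̄ = 28/5 ≈ 5.60000.
Difference = 33/11 − 28/5 = -13/5 ≈ -2.6000.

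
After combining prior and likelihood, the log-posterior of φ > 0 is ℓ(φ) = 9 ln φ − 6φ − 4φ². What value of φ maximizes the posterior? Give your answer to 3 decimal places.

ℓ'(φ) = 9/φ − 6 − 8φ. Setting this to zero and multiplying by φ: 8φ² + 6φ − 9 = 0.
φ = (−6 + √(6² + 4·8·9)) / (2·8) = (−6 + √324) / 16 = (−6 + 18)/16 = 3/4.
ℓ''(φ) = −9/φ² − 8 < 0, confirming a maximum.

φ̂_MAP = 0.750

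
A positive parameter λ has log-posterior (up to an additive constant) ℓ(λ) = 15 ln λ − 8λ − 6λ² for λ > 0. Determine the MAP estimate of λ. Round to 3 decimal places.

ℓ'(λ) = 15/λ − 8 − 12λ. Setting this to zero and multiplying by λ: 12λ² + 8λ − 15 = 0.
λ = (−8 + √(8² + 4·12·15)) / (2·12) = (−8 + √784) / 24 = (−8 + 28)/24 = 5/6.
ℓ''(λ) = −15/λ² − 12 < 0, confirming a maximum.

λ̂_MAP = 0.833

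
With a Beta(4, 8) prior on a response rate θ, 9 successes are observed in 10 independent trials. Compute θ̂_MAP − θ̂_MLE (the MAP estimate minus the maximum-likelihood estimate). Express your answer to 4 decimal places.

Posterior is Beta(13, 9); MAP = (13−1)/(22−2) = 12/20 ≈ 0.60000.
MLE ignores the prior: θ̂_MLE = k/n = 9/10 ≈ 0.90000.
Difference = 12/20 − 9/10 = -3/10 ≈ -0.3000.

MAP − MLE = -0.3000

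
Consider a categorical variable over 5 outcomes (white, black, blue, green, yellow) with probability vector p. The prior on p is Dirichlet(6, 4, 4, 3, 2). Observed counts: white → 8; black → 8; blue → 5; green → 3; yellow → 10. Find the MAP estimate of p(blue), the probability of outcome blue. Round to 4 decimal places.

The posterior is Dirichlet(αᵢ + nᵢ) = Dirichlet(14, 12, 9, 6, 12).
For a Dirichlet(a₁,…,a_K) with all aᵢ > 1, the mode has j-th component (aⱼ − 1)/(Σaᵢ − K).
Here Σaᵢ = 53 and K = 5, so p(blue) = (9 − 1)/(53 − 5) = 8/48 ≈ 0.1667.

MAP estimate of p(blue) = 0.1667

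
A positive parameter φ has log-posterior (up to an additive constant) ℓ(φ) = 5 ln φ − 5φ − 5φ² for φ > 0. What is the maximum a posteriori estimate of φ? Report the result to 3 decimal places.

φ̂_MAP = 0.500

ℓ'(φ) = 5/φ − 5 − 10φ. Setting this to zero and multiplying by φ: 10φ² + 5φ − 5 = 0.
φ = (−5 + √(5² + 4·10·5)) / (2·10) = (−5 + √225) / 20 = (−5 + 15)/20 = 1/2.
ℓ''(φ) = −5/φ² − 10 < 0, confirming a maximum.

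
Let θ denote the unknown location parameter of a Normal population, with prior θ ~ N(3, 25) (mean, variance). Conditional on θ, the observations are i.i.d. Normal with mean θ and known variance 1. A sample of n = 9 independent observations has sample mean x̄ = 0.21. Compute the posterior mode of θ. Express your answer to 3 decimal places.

n = 9, x̄ = 0.21.
For a Normal prior and Normal likelihood with known variance, the posterior is Normal; its mode equals its mean, the precision-weighted average.
Prior precision 1/σ₀² = 1/25 = 0.04; data precision n/σ² = 9/1 = 9.
θ̂ = (0.04·3 + 9·0.21) / (0.04 + 9) = 2.01/9.04 = 201/904 ≈ 0.222.

θ̂_MAP = 0.222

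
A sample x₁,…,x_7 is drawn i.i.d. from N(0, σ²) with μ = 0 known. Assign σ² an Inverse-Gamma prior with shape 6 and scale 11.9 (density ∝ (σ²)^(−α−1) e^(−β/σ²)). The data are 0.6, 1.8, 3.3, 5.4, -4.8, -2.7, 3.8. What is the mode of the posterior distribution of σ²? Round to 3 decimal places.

σ̂²_MAP = 5.344

Sum of squared deviations about the known mean: SS = (0.6−0)² + (1.8−0)² + (3.3−0)² + (5.4−0)² + (-4.8−0)² + (-2.7−0)² + (3.8−0)² = 88.42.
The Normal likelihood contributes (σ²)^(−n/2) exp(−SS/(2σ²)), so the posterior is Inverse-Gamma(α + n/2, β + SS/2) = Inverse-Gamma(9.5, 56.11).
The mode of Inverse-Gamma(a, b) is b/(a+1) = 56.11/10.5 ≈ 5.344.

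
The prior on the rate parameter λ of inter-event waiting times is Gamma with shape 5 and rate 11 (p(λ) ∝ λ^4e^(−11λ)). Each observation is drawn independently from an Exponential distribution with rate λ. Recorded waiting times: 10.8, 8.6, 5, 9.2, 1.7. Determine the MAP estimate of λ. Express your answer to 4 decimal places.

The Exponential(rate=λ) likelihood is ∝ λ^n e^(−λΣtᵢ). Here n = 5 and Σtᵢ = 10.8 + 8.6 + 5 + 9.2 + 1.7 = 35.3.
Posterior ∝ λ^4e^(−11λ) · λ^5e^(−35.3λ) = λ^9e^(−46.3λ), i.e. Gamma(10, 46.3).
Mode = (a−1)/b = 9/46.3 ≈ 0.1944.

λ̂_MAP = 0.1944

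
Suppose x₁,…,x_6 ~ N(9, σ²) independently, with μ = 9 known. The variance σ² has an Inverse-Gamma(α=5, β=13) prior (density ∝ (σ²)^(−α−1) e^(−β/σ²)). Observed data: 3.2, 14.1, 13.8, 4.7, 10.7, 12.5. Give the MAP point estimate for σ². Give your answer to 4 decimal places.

Sum of squared deviations about the known mean: SS = (3.2−9)² + (14.1−9)² + (13.8−9)² + (4.7−9)² + (10.7−9)² + (12.5−9)² = 116.32.
The Normal likelihood contributes (σ²)^(−n/2) exp(−SS/(2σ²)), so the posterior is Inverse-Gamma(α + n/2, β + SS/2) = Inverse-Gamma(8, 71.16).
The mode of Inverse-Gamma(a, b) is b/(a+1) = 71.16/9 ≈ 7.9067.

σ̂²_MAP = 7.9067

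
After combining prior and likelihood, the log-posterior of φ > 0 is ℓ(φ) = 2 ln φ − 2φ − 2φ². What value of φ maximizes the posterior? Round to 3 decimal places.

φ̂_MAP = 0.500

ℓ'(φ) = 2/φ − 2 − 4φ. Setting this to zero and multiplying by φ: 4φ² + 2φ − 2 = 0.
φ = (−2 + √(2² + 4·4·2)) / (2·4) = (−2 + √36) / 8 = (−2 + 6)/8 = 1/2.
ℓ''(φ) = −2/φ² − 4 < 0, confirming a maximum.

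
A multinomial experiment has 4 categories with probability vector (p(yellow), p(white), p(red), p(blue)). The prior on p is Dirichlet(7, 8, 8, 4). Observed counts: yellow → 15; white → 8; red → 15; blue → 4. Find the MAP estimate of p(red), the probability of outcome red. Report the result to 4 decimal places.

The posterior is Dirichlet(αᵢ + nᵢ) = Dirichlet(22, 16, 23, 8).
For a Dirichlet(a₁,…,a_K) with all aᵢ > 1, the mode has j-th component (aⱼ − 1)/(Σaᵢ − K).
Here Σaᵢ = 69 and K = 4, so p(red) = (23 − 1)/(69 − 4) = 22/65 ≈ 0.3385.

MAP estimate of p(red) = 0.3385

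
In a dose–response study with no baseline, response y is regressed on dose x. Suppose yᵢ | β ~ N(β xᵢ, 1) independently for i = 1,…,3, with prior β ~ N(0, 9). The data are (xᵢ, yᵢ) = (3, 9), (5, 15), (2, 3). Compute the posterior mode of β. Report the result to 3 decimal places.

log p(β | y) = −Σ(yᵢ − βxᵢ)²/(2·1) − β²/(2·9) + const.
Setting the derivative to zero: Σxᵢ(yᵢ − βxᵢ)/1 − β/9 = 0, so β = Σxᵢyᵢ / (Σxᵢ² + σ²/τ²).
Σxᵢyᵢ = 3·9 + 5·15 + 2·3 = 108; Σxᵢ² = 38; σ²/τ² = 1/9.
β̂_MAP = 108 / (38 + 1/9) = 108/(343/9) = 972/343 ≈ 2.834.

β̂_MAP = 2.834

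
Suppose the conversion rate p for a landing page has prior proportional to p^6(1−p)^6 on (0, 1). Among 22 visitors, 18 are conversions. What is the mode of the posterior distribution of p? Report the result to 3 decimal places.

The prior density ∝ p^6(1−p)^6 is the kernel of Beta(7, 7).
Data: 18 successes in 22 trials. The binomial likelihood contributes p^18(1−p)^4, so the posterior is Beta(7+18, 7+4) = Beta(25, 11).
For Beta(a, b) with a, b > 1 the mode is (a−1)/(a+b−2) = 24/34 ≈ 0.706.

p̂_MAP = 0.706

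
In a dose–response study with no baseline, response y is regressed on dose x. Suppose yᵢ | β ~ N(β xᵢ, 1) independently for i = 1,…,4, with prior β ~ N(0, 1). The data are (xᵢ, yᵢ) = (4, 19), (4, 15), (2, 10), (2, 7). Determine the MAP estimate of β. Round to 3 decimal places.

β̂_MAP = 4.146

log p(β | y) = −Σ(yᵢ − βxᵢ)²/(2·1) − β²/(2·1) + const.
Setting the derivative to zero: Σxᵢ(yᵢ − βxᵢ)/1 − β/1 = 0, so β = Σxᵢyᵢ / (Σxᵢ² + σ²/τ²).
Σxᵢyᵢ = 4·19 + 4·15 + 2·10 + 2·7 = 170; Σxᵢ² = 40; σ²/τ² = 1.
β̂_MAP = 170 / (40 + 1) = 170/41 ≈ 4.146.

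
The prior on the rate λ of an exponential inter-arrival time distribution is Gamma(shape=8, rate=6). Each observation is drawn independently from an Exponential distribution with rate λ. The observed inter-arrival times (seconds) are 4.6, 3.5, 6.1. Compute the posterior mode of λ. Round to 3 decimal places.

The Exponential(rate=λ) likelihood is ∝ λ^n e^(−λΣtᵢ). Here n = 3 and Σtᵢ = 4.6 + 3.5 + 6.1 = 14.2.
Posterior ∝ λ^7e^(−6λ) · λ^3e^(−14.2λ) = λ^10e^(−20.2λ), i.e. Gamma(11, 20.2).
Mode = (a−1)/b = 10/20.2 ≈ 0.495.

λ̂_MAP = 0.495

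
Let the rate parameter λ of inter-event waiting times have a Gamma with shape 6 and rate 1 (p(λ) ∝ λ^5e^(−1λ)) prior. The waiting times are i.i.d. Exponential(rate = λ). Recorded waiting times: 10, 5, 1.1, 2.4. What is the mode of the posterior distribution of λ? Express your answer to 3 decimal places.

The Exponential(rate=λ) likelihood is ∝ λ^n e^(−λΣtᵢ). Here n = 4 and Σtᵢ = 10 + 5 + 1.1 + 2.4 = 18.5.
Posterior ∝ λ^5e^(−1λ) · λ^4e^(−18.5λ) = λ^9e^(−19.5λ), i.e. Gamma(10, 19.5).
Mode = (a−1)/b = 9/19.5 ≈ 0.462.

λ̂_MAP = 0.462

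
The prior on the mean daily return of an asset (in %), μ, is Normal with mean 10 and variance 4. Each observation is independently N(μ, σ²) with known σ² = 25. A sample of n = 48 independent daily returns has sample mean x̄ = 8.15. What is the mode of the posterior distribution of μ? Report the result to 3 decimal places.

μ̂_MAP = 8.363

n = 48, x̄ = 8.15.
For a Normal prior and Normal likelihood with known variance, the posterior is Normal; its mode equals its mean, the precision-weighted average.
Prior precision 1/σ₀² = 1/4 = 0.25; data precision n/σ² = 48/25 = 1.92.
μ̂ = (0.25·10 + 1.92·8.15) / (0.25 + 1.92) = 18.148/2.17 = 9074/1085 ≈ 8.363.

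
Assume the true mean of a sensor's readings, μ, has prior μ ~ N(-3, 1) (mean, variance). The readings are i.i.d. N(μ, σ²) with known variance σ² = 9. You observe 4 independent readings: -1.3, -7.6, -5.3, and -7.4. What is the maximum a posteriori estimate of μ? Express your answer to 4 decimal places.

n = 4; x̄ = ((-1.3) + (-7.6) + (-5.3) + (-7.4))/4 = -21.6/4 = -5.4.
For a Normal prior and Normal likelihood with known variance, the posterior is Normal; its mode equals its mean, the precision-weighted average.
Prior precision 1/σ₀² = 1/1 = 1; data precision n/σ² = 4/9.
μ̂ = (1·(-3) + (4/9)·(-5.4)) / (1 + 4/9) = (-5.4)/(13/9) = -243/65 ≈ -3.7385.

μ̂_MAP = -3.7385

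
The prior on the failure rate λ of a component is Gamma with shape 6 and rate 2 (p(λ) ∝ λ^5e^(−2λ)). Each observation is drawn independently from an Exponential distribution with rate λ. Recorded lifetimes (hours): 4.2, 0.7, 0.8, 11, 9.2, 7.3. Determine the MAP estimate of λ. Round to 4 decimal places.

The Exponential(rate=λ) likelihood is ∝ λ^n e^(−λΣtᵢ). Here n = 6 and Σtᵢ = 4.2 + 0.7 + 0.8 + 11 + 9.2 + 7.3 = 33.2.
Posterior ∝ λ^5e^(−2λ) · λ^6e^(−33.2λ) = λ^11e^(−35.2λ), i.e. Gamma(12, 35.2).
Mode = (a−1)/b = 11/35.2 ≈ 0.3125.

λ̂_MAP = 0.3125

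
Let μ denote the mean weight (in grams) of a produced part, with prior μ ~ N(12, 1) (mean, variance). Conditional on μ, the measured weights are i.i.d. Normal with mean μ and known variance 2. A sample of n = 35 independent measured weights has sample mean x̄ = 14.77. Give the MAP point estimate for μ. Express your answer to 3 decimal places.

n = 35, x̄ = 14.77.
For a Normal prior and Normal likelihood with known variance, the posterior is Normal; its mode equals its mean, the precision-weighted average.
Prior precision 1/σ₀² = 1/1 = 1; data precision n/σ² = 35/2 = 17.5.
μ̂ = (1·12 + 17.5·14.77) / (1 + 17.5) = 270.475/18.5 = 10819/740 ≈ 14.620.

μ̂_MAP = 14.620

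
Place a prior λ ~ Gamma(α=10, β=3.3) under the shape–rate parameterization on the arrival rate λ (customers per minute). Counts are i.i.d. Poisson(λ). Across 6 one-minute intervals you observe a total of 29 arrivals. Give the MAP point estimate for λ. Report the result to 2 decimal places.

Σxᵢ = 29, n = 6.
Posterior ∝ λ^9e^(−3.3λ) · λ^29e^(−6λ) = λ^38e^(−9.3λ), i.e. Gamma(shape=39, rate=9.3).
The mode of a Gamma(a, b) with a ≥ 1 (shape–rate) is (a−1)/b = 38/9.3 ≈ 4.09.

λ̂_MAP = 4.09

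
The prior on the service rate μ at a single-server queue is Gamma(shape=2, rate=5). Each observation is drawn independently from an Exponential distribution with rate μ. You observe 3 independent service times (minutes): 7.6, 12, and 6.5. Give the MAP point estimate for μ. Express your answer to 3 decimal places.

The Exponential(rate=μ) likelihood is ∝ μ^n e^(−μΣtᵢ). Here n = 3 and Σtᵢ = 7.6 + 12 + 6.5 = 26.1.
Posterior ∝ μe^(−5μ) · μ^3e^(−26.1μ) = μ^4e^(−31.1μ), i.e. Gamma(5, 31.1).
Mode = (a−1)/b = 4/31.1 ≈ 0.129.

μ̂_MAP = 0.129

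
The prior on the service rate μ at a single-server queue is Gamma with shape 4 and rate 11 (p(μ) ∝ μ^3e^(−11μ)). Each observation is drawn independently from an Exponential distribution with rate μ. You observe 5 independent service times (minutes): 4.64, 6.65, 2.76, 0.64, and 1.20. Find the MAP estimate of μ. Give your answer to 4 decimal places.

The Exponential(rate=μ) likelihood is ∝ μ^n e^(−μΣtᵢ). Here n = 5 and Σtᵢ = 4.64 + 6.65 + 2.76 + 0.64 + 1.20 = 15.89.
Posterior ∝ μ^3e^(−11μ) · μ^5e^(−15.89μ) = μ^8e^(−26.89μ), i.e. Gamma(9, 26.89).
Mode = (a−1)/b = 8/26.89 ≈ 0.2975.

μ̂_MAP = 0.2975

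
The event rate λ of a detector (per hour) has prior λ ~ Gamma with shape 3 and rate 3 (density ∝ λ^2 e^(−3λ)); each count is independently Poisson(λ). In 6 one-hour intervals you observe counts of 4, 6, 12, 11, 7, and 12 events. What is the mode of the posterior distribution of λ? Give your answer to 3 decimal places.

λ̂_MAP = 6.000

Σxᵢ = 4+6+12+11+7+12 = 52, with n = 6.
Posterior ∝ λ^2e^(−3λ) · λ^52e^(−6λ) = λ^54e^(−9λ), i.e. Gamma(shape=55, rate=9).
The mode of a Gamma(a, b) with a ≥ 1 (shape–rate) is (a−1)/b = 54/9 ≈ 6.000.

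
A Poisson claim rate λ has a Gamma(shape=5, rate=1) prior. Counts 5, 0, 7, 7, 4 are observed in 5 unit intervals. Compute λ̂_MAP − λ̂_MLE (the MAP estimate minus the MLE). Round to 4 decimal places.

Σxᵢ = 23. Posterior is Gamma(28, 6); MAP = (28−1)/6 = 27/6 ≈ 4.50000.
MLE = x̄ = 23/5 ≈ 4.60000.
Difference = 27/6 − 23/5 = -1/10 ≈ -0.1000.

MAP − MLE = -0.1000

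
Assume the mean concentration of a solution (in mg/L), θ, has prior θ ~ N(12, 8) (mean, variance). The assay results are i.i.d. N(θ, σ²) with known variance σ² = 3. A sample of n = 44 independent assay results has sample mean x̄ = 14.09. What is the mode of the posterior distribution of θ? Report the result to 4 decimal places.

θ̂_MAP = 14.0723

n = 44, x̄ = 14.09.
For a Normal prior and Normal likelihood with known variance, the posterior is Normal; its mode equals its mean, the precision-weighted average.
Prior precision 1/σ₀² = 1/8 = 0.125; data precision n/σ² = 44/3.
θ̂ = (0.125·12 + (44/3)·14.09) / (0.125 + 44/3) = (31223/150)/(355/24) = 124892/8875 ≈ 14.0723.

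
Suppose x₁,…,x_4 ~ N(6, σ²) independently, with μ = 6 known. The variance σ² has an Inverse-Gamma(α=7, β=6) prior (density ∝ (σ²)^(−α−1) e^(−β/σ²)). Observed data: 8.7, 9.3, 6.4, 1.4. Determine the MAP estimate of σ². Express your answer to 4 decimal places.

σ̂²_MAP = 2.5750

Sum of squared deviations about the known mean: SS = (8.7−6)² + (9.3−6)² + (6.4−6)² + (1.4−6)² = 39.5.
The Normal likelihood contributes (σ²)^(−n/2) exp(−SS/(2σ²)), so the posterior is Inverse-Gamma(α + n/2, β + SS/2) = Inverse-Gamma(9, 25.75).
The mode of Inverse-Gamma(a, b) is b/(a+1) = 25.75/10 ≈ 2.5750.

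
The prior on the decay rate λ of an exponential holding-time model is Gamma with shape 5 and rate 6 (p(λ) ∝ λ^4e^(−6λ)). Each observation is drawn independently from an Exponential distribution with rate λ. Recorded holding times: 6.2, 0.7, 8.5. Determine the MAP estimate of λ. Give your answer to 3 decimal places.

The Exponential(rate=λ) likelihood is ∝ λ^n e^(−λΣtᵢ). Here n = 3 and Σtᵢ = 6.2 + 0.7 + 8.5 = 15.4.
Posterior ∝ λ^4e^(−6λ) · λ^3e^(−15.4λ) = λ^7e^(−21.4λ), i.e. Gamma(8, 21.4).
Mode = (a−1)/b = 7/21.4 ≈ 0.327.

λ̂_MAP = 0.327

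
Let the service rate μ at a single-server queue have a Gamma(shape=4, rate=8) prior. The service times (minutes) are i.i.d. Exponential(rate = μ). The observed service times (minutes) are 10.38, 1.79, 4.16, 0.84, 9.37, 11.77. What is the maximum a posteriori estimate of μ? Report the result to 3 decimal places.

The Exponential(rate=μ) likelihood is ∝ μ^n e^(−μΣtᵢ). Here n = 6 and Σtᵢ = 10.38 + 1.79 + 4.16 + 0.84 + 9.37 + 11.77 = 38.31.
Posterior ∝ μ^3e^(−8μ) · μ^6e^(−38.31μ) = μ^9e^(−46.31μ), i.e. Gamma(10, 46.31).
Mode = (a−1)/b = 9/46.31 ≈ 0.194.

μ̂_MAP = 0.194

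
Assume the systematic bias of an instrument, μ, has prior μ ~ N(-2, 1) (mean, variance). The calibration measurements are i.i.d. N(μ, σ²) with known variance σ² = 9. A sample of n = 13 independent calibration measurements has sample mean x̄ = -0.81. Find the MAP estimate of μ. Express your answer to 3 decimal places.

n = 13, x̄ = -0.81.
For a Normal prior and Normal likelihood with known variance, the posterior is Normal; its mode equals its mean, the precision-weighted average.
Prior precision 1/σ₀² = 1/1 = 1; data precision n/σ² = 13/9.
μ̂ = (1·(-2) + (13/9)·(-0.81)) / (1 + 13/9) = (-3.17)/(22/9) = -2853/2200 ≈ -1.297.

μ̂_MAP = -1.297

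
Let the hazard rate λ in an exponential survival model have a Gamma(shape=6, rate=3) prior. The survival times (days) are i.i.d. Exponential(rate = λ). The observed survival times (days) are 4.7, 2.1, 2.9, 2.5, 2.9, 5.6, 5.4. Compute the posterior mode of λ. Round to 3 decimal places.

The Exponential(rate=λ) likelihood is ∝ λ^n e^(−λΣtᵢ). Here n = 7 and Σtᵢ = 4.7 + 2.1 + 2.9 + 2.5 + 2.9 + 5.6 + 5.4 = 26.1.
Posterior ∝ λ^5e^(−3λ) · λ^7e^(−26.1λ) = λ^12e^(−29.1λ), i.e. Gamma(13, 29.1).
Mode = (a−1)/b = 12/29.1 ≈ 0.412.

λ̂_MAP = 0.412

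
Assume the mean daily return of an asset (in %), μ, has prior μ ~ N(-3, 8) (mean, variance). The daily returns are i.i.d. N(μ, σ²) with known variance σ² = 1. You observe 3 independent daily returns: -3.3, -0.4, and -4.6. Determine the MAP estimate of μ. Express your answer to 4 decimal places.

n = 3; x̄ = ((-3.3) + (-0.4) + (-4.6))/3 = -8.3/3 = -83/30 ≈ -2.7667.
For a Normal prior and Normal likelihood with known variance, the posterior is Normal; its mode equals its mean, the precision-weighted average.
Prior precision 1/σ₀² = 1/8 = 0.125; data precision n/σ² = 3/1 = 3.
μ̂ = (0.125·(-3) + 3·(-83/30)) / (0.125 + 3) = (-8.675)/3.125 = -2.7760.

μ̂_MAP = -2.7760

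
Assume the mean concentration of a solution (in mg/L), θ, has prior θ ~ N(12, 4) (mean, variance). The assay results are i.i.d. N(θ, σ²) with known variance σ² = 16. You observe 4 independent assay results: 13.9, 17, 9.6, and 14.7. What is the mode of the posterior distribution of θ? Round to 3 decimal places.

θ̂_MAP = 12.900

n = 4; x̄ = (13.9 + 17 + 9.6 + 14.7)/4 = 55.2/4 = 13.8.
For a Normal prior and Normal likelihood with known variance, the posterior is Normal; its mode equals its mean, the precision-weighted average.
Prior precision 1/σ₀² = 1/4 = 0.25; data precision n/σ² = 4/16 = 0.25.
θ̂ = (0.25·12 + 0.25·13.8) / (0.25 + 0.25) = 6.45/0.5 = 12.900.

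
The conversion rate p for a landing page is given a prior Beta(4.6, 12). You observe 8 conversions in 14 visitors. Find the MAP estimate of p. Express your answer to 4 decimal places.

Prior: Beta(4.6, 12).
Data: 8 successes in 14 trials. The binomial likelihood contributes p^8(1−p)^6, so the posterior is Beta(4.6+8, 12+6) = Beta(12.6, 18).
For Beta(a, b) with a, b > 1 the mode is (a−1)/(a+b−2) = 11.6/28.6 ≈ 0.4056.

p̂_MAP = 0.4056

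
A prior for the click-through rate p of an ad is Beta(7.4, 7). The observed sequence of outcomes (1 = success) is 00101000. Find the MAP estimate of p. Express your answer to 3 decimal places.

p̂_MAP = 0.412

Prior: Beta(7.4, 7).
Data: 2 successes in 8 trials (from the sequence). The binomial likelihood contributes p^2(1−p)^6, so the posterior is Beta(7.4+2, 7+6) = Beta(9.4, 13).
For Beta(a, b) with a, b > 1 the mode is (a−1)/(a+b−2) = 8.4/20.4 ≈ 0.412.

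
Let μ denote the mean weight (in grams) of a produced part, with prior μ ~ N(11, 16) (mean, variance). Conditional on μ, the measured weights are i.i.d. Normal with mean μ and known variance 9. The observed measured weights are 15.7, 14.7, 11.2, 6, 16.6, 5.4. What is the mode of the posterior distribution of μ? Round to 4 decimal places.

n = 6; x̄ = (15.7 + 14.7 + 11.2 + 6 + 16.6 + 5.4)/6 = 69.6/6 = 11.6.
For a Normal prior and Normal likelihood with known variance, the posterior is Normal; its mode equals its mean, the precision-weighted average.
Prior precision 1/σ₀² = 1/16 = 0.0625; data precision n/σ² = 6/9 = 2/3.
μ̂ = (0.0625·11 + (2/3)·11.6) / (0.0625 + 2/3) = (2021/240)/(35/48) = 2021/175 ≈ 11.5486.

μ̂_MAP = 11.5486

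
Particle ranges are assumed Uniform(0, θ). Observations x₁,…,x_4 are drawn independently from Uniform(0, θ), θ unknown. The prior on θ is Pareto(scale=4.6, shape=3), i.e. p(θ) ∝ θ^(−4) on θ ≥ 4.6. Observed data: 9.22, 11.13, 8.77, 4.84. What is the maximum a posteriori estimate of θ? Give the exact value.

θ̂_MAP = 11.13

The Uniform(0, θ) likelihood is θ^(−n) for θ ≥ max(xᵢ), zero otherwise. Here max(xᵢ) = 11.13.
Posterior ∝ θ^(−4) · θ^(−4) = θ^(−8) on θ ≥ max(4.6, 11.13) = 11.13.
This density is strictly decreasing in θ, so the posterior mode lies at the lower boundary of the support.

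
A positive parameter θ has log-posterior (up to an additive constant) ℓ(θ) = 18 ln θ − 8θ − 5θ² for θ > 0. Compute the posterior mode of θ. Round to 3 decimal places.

ℓ'(θ) = 18/θ − 8 − 10θ. Setting this to zero and multiplying by θ: 10θ² + 8θ − 18 = 0.
θ = (−8 + √(8² + 4·10·18)) / (2·10) = (−8 + √784) / 20 = (−8 + 28)/20 = 1.
ℓ''(θ) = −18/θ² − 10 < 0, confirming a maximum.

θ̂_MAP = 1.000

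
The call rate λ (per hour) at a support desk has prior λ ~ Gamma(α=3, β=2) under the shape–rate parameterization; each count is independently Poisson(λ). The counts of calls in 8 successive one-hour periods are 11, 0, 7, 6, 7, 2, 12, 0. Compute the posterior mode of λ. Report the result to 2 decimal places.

λ̂_MAP = 4.70

Σxᵢ = 11+0+7+6+7+2+12+0 = 45, with n = 8.
Posterior ∝ λ^2e^(−2λ) · λ^45e^(−8λ) = λ^47e^(−10λ), i.e. Gamma(shape=48, rate=10).
The mode of a Gamma(a, b) with a ≥ 1 (shape–rate) is (a−1)/b = 47/10 ≈ 4.70.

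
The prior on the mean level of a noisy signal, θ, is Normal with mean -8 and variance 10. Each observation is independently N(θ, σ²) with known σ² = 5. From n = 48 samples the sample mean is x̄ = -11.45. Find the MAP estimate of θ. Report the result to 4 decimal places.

θ̂_MAP = -11.4144

n = 48, x̄ = -11.45.
For a Normal prior and Normal likelihood with known variance, the posterior is Normal; its mode equals its mean, the precision-weighted average.
Prior precision 1/σ₀² = 1/10 = 0.1; data precision n/σ² = 48/5 = 9.6.
θ̂ = (0.1·(-8) + 9.6·(-11.45)) / (0.1 + 9.6) = (-110.72)/9.7 = -5536/485 ≈ -11.4144.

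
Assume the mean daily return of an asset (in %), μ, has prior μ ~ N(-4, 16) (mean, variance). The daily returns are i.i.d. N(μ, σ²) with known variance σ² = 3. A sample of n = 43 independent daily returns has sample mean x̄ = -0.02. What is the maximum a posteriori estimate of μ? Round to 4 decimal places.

μ̂_MAP = -0.0373

n = 43, x̄ = -0.02.
For a Normal prior and Normal likelihood with known variance, the posterior is Normal; its mode equals its mean, the precision-weighted average.
Prior precision 1/σ₀² = 1/16 = 0.0625; data precision n/σ² = 43/3.
μ̂ = (0.0625·(-4) + (43/3)·(-0.02)) / (0.0625 + 43/3) = (-161/300)/(691/48) = -644/17275 ≈ -0.0373.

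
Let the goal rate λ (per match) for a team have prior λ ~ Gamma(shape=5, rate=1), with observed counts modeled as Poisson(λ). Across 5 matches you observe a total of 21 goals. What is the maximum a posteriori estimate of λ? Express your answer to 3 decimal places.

λ̂_MAP = 4.167

Σxᵢ = 21, n = 5.
Posterior ∝ λ^4e^(−1λ) · λ^21e^(−5λ) = λ^25e^(−6λ), i.e. Gamma(shape=26, rate=6).
The mode of a Gamma(a, b) with a ≥ 1 (shape–rate) is (a−1)/b = 25/6 ≈ 4.167.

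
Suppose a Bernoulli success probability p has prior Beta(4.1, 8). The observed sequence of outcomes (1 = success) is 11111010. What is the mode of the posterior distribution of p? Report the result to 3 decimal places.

Prior: Beta(4.1, 8).
Data: 6 successes in 8 trials (from the sequence). The binomial likelihood contributes p^6(1−p)^2, so the posterior is Beta(4.1+6, 8+2) = Beta(10.1, 10).
For Beta(a, b) with a, b > 1 the mode is (a−1)/(a+b−2) = 9.1/18.1 ≈ 0.503.

p̂_MAP = 0.503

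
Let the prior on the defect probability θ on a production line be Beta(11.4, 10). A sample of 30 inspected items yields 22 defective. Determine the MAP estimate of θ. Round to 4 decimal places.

θ̂_MAP = 0.6559

Prior: Beta(11.4, 10).
Data: 22 successes in 30 trials. The binomial likelihood contributes θ^22(1−θ)^8, so the posterior is Beta(11.4+22, 10+8) = Beta(33.4, 18).
For Beta(a, b) with a, b > 1 the mode is (a−1)/(a+b−2) = 32.4/49.4 ≈ 0.6559.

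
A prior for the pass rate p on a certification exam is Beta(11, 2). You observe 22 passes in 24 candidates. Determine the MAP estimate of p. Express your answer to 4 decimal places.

Prior: Beta(11, 2).
Data: 22 successes in 24 trials. The binomial likelihood contributes p^22(1−p)^2, so the posterior is Beta(11+22, 2+2) = Beta(33, 4).
For Beta(a, b) with a, b > 1 the mode is (a−1)/(a+b−2) = 32/35 ≈ 0.9143.

p̂_MAP = 0.9143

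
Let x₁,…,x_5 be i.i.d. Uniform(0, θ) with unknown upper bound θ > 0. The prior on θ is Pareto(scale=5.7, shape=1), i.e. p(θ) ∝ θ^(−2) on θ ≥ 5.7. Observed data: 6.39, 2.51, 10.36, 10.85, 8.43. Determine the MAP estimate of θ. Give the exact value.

The Uniform(0, θ) likelihood is θ^(−n) for θ ≥ max(xᵢ), zero otherwise. Here max(xᵢ) = 10.85.
Posterior ∝ θ^(−2) · θ^(−5) = θ^(−7) on θ ≥ max(5.7, 10.85) = 10.85.
This density is strictly decreasing in θ, so the posterior mode lies at the lower boundary of the support.

θ̂_MAP = 10.85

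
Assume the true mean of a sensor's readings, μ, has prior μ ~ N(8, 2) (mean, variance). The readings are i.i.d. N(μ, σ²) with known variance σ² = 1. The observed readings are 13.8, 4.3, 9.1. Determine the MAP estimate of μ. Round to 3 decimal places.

μ̂_MAP = 8.914

n = 3; x̄ = (13.8 + 4.3 + 9.1)/3 = 27.2/3 = 136/15 ≈ 9.0667.
For a Normal prior and Normal likelihood with known variance, the posterior is Normal; its mode equals its mean, the precision-weighted average.
Prior precision 1/σ₀² = 1/2 = 0.5; data precision n/σ² = 3/1 = 3.
μ̂ = (0.5·8 + 3·(136/15)) / (0.5 + 3) = 31.2/3.5 = 312/35 ≈ 8.914.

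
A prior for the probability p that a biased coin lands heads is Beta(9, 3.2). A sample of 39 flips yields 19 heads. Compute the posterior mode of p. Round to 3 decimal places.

Prior: Beta(9, 3.2).
Data: 19 successes in 39 trials. The binomial likelihood contributes p^19(1−p)^20, so the posterior is Beta(9+19, 3.2+20) = Beta(28, 23.2).
For Beta(a, b) with a, b > 1 the mode is (a−1)/(a+b−2) = 27/49.2 ≈ 0.549.

p̂_MAP = 0.549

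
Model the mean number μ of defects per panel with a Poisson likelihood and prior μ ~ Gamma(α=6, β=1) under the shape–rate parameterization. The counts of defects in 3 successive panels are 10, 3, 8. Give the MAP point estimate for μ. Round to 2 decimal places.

μ̂_MAP = 6.50

Σxᵢ = 10+3+8 = 21, with n = 3.
Posterior ∝ μ^5e^(−1μ) · μ^21e^(−3μ) = μ^26e^(−4μ), i.e. Gamma(shape=27, rate=4).
The mode of a Gamma(a, b) with a ≥ 1 (shape–rate) is (a−1)/b = 26/4 ≈ 6.50.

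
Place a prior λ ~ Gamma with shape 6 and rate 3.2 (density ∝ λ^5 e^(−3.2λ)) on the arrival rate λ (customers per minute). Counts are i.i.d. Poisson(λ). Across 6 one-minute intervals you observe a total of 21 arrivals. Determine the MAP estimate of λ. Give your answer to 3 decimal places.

Σxᵢ = 21, n = 6.
Posterior ∝ λ^5e^(−3.2λ) · λ^21e^(−6λ) = λ^26e^(−9.2λ), i.e. Gamma(shape=27, rate=9.2).
The mode of a Gamma(a, b) with a ≥ 1 (shape–rate) is (a−1)/b = 26/9.2 ≈ 2.826.

λ̂_MAP = 2.826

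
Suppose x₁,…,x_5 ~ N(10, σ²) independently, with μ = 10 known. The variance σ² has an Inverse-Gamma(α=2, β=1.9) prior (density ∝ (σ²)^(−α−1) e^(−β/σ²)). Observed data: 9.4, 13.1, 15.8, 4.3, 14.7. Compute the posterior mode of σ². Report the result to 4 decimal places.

σ̂²_MAP = 9.2718

Sum of squared deviations about the known mean: SS = (9.4−10)² + (13.1−10)² + (15.8−10)² + (4.3−10)² + (14.7−10)² = 98.19.
The Normal likelihood contributes (σ²)^(−n/2) exp(−SS/(2σ²)), so the posterior is Inverse-Gamma(α + n/2, β + SS/2) = Inverse-Gamma(4.5, 50.995).
The mode of Inverse-Gamma(a, b) is b/(a+1) = 50.995/5.5 ≈ 9.2718.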